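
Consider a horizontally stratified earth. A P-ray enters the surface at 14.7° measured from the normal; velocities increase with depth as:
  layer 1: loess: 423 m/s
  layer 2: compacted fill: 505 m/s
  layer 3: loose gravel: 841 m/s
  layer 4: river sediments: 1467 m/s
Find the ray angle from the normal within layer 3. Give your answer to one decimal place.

Ray parameter p = sin 14.7° / 423 = 5.9990e-04 s/m.
sin θ_3 = p·V_3 = 5.9990e-04 × 841 = 0.5045.
θ_3 = 30.30° from the vertical.

30.3°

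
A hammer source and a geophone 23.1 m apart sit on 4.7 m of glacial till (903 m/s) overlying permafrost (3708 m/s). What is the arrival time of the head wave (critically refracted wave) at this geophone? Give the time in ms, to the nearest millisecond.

16 ms

t = x/V₂ + 2h·√(V₂²−V₁²)/(V₁V₂).
√(V₂²−V₁²) = √(3708²−903²) = 3596.4 m/s; delay term = 2·4.7·3596.4/(903·3708) = 0.01010 s.
t = 23.1/3708 + 0.01010 = 0.01633 s.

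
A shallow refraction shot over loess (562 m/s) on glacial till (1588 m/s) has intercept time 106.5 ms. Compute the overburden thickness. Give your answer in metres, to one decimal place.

32.0 m

θ_c = arcsin(562/1588) = 20.73°; cos θ_c = 0.9353.
tᵢ = 2h cos θ_c/V₁ ⇒ h = tᵢ·V₁/(2 cos θ_c) = 0.1065·562/(2·0.9353) = 32.00 m.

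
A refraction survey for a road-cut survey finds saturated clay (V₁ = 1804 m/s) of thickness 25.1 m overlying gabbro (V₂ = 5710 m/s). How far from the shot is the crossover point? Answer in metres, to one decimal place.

69.6 m

θ_c = arcsin(1804/5710) = 18.42°, so cos θ_c = 0.9488 and tᵢ = 2h cos θ_c/V₁ = 0.0264 s.
At crossover x/V₁ = x/V₂ + tᵢ ⇒ x = tᵢ/(1/V₁ − 1/V₂) = 0.02640/(5.5432e-04 − 1.7513e-04) = 69.63 m.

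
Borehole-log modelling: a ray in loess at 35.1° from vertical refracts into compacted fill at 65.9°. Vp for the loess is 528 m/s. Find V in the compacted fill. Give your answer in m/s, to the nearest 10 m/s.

sin 35.1° = 0.5750; sin 65.9° = 0.9128.
V₂ = V₁·(sin θ₂/sin θ₁) = 528·(0.9128/0.5750) = 838.21 m/s.

840 m/s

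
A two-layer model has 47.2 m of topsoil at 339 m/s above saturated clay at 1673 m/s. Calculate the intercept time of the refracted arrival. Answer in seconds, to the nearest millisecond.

θ_c = arcsin(V₁/V₂) = arcsin(339/1673) = 11.69°; cos θ_c = 0.9793.
tᵢ = 2h·cos θ_c / V₁ = 2·47.2·0.9793 / 339 = 0.27269 s.

0.273 s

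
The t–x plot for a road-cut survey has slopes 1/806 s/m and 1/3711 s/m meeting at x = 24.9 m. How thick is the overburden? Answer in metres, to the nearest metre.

x_cross = 2h·√((V₂+V₁)/(V₂−V₁)) → h = x_cross / (2·√((V₂+V₁)/(V₂−V₁))).
√((V₂+V₁)/(V₂−V₁)) = √((3711+806)/(3711−806)) = 1.2470.
h = 24.9 / (2·1.2470) = 9.98 m.

10 m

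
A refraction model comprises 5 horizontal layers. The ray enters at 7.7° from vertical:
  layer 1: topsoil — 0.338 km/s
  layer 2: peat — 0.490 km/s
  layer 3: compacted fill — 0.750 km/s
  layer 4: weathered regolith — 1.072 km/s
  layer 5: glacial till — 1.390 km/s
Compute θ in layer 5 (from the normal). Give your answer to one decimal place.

33.4°

Snell's law across each interface conserves sin θ / V, so sin θ_5 = V_5·sin θ₁/V₁.
sin θ_5 = 1.390 × sin 7.7° / 0.338 = 0.5510.
θ_5 = 33.44° from the vertical.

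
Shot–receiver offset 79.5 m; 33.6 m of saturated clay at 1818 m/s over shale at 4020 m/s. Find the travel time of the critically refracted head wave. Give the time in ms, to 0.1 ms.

52.7 ms

θ_c = arcsin(V₁/V₂) = arcsin(1818/4020) = 26.89°, cos θ_c = 0.8919.
Intercept time tᵢ = 2h cos θ_c / V₁ = 2·33.6·0.8919/1818 = 0.03297 s.
t = x/V₂ + tᵢ = 79.5/4020 + 0.03297 = 0.05274 s.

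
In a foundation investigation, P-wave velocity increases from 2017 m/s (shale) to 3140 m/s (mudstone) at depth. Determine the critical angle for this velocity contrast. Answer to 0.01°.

39.97°

Critical incidence: sin θ_c = V₁/V₂ = 2017/3140 = 0.6424.
θ_c = arcsin 0.6424 = 39.97°.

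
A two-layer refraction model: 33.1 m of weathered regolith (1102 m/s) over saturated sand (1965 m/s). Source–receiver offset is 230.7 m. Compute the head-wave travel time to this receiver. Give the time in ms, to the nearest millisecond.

167 ms

t = x/V₂ + 2h·√(V₂²−V₁²)/(V₁V₂).
√(V₂²−V₁²) = √(1965²−1102²) = 1626.9 m/s; delay term = 2·33.1·1626.9/(1102·1965) = 0.04974 s.
t = 230.7/1965 + 0.04974 = 0.16714 s.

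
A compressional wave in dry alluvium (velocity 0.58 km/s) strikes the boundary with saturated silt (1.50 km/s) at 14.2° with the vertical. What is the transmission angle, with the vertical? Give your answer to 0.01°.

39.38°

sin θ₁/V₁ = sin θ₂/V₂ ⇒ sin θ₂ = 1.50·sin 14.2°/0.58 = 1.50·0.2453/0.58 = 0.6344.
θ₂ = arcsin 0.6344 = 39.38° from the normal.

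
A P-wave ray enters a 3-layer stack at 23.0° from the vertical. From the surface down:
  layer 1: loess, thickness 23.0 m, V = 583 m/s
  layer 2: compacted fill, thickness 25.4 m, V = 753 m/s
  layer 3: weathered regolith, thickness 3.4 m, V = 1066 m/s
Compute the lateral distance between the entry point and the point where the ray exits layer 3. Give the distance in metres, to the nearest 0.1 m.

28.1 m

Ray parameter p = sin 23.0° / 583 m/s = 6.7021e-04 s/m.
Layer 1: θ = 23.00°; offset = 23.0·tan 23.00° = 9.763 m.
Layer 2: sin θ = p·753 = 0.5047 → θ = 30.31°; offset = 25.4·tan 30.31° = 14.848 m.
Layer 3: sin θ = p·1066 = 0.7144 → θ = 45.60°; offset = 3.4·tan 45.60° = 3.472 m.
Summing the layer offsets gives 28.083 m.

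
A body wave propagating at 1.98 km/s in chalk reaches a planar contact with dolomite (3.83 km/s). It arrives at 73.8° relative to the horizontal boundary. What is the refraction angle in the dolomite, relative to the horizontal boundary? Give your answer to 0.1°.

Angle from the normal: 90° − 73.8° = 16.2°.
Snell's law: sin θ₂ = (V₂/V₁)·sin θ₁ = (3.83/1.98)·sin 16.2° = 0.5397.
θ₂ = sin⁻¹(0.5397) = 32.66° (from vertical).
From the interface: 90° − 32.66° = 57.34°.

57.3°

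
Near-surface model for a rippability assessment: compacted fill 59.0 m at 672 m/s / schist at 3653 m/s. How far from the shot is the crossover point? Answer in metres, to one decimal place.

142.1 m

θ_c = arcsin(672/3653) = 10.60°, so cos θ_c = 0.9829 and tᵢ = 2h cos θ_c/V₁ = 0.1726 s.
At crossover x/V₁ = x/V₂ + tᵢ ⇒ x = tᵢ/(1/V₁ − 1/V₂) = 0.17260/(1.4881e-03 − 2.7375e-04) = 142.13 m.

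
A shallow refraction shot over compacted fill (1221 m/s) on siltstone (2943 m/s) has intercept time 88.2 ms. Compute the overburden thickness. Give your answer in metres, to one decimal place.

59.2 m

θ_c = arcsin(1221/2943) = 24.51°; cos θ_c = 0.9099.
tᵢ = 2h cos θ_c/V₁ ⇒ h = tᵢ·V₁/(2 cos θ_c) = 0.0882·1221/(2·0.9099) = 59.18 m.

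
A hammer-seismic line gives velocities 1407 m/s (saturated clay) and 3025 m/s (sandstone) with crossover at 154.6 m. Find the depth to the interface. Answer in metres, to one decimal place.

x_cross = 2h·√((V₂+V₁)/(V₂−V₁)) → h = x_cross / (2·√((V₂+V₁)/(V₂−V₁))).
√((V₂+V₁)/(V₂−V₁)) = √((3025+1407)/(3025−1407)) = 1.6550.
h = 154.6 / (2·1.6550) = 46.71 m.

46.7 m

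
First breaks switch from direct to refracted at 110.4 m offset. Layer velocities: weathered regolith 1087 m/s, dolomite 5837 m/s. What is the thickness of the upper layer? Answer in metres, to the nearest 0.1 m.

45.7 m

x_cross = 2h·√((V₂+V₁)/(V₂−V₁)) → h = x_cross / (2·√((V₂+V₁)/(V₂−V₁))).
√((V₂+V₁)/(V₂−V₁)) = √((5837+1087)/(5837−1087)) = 1.2073.
h = 110.4 / (2·1.2073) = 45.72 m.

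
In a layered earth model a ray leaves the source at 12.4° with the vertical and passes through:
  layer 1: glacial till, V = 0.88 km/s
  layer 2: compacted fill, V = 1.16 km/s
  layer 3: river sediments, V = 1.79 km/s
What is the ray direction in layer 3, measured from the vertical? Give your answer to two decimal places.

25.90°

Ray parameter p = sin 12.4° / 0.88 = 2.4402e-01 s/km.
sin θ_3 = p·V_3 = 2.4402e-01 × 1.79 = 0.4368.
θ_3 = arcsin 0.4368 = 25.90°.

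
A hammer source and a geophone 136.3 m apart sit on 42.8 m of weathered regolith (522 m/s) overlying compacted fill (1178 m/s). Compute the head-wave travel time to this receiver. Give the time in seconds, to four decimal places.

θ_c = arcsin(V₁/V₂) = arcsin(522/1178) = 26.30°, cos θ_c = 0.8965.
Intercept time tᵢ = 2h cos θ_c / V₁ = 2·42.8·0.8965/522 = 0.14701 s.
t = x/V₂ + tᵢ = 136.3/1178 + 0.14701 = 0.26271 s.

0.2627 s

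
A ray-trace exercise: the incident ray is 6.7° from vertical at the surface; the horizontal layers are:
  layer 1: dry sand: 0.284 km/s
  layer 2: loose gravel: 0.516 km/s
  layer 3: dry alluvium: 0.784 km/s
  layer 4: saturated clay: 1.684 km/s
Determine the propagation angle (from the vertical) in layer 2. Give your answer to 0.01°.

12.24°

Ray parameter p = sin 6.7° / 0.284 = 4.1081e-01 s/km.
sin θ_2 = p·V_2 = 4.1081e-01 × 0.516 = 0.2120.
θ_2 = arcsin 0.2120 = 12.24°.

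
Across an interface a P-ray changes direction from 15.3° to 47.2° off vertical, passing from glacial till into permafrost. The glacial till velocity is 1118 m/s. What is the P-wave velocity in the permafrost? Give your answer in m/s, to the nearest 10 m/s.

Snell's law: sin 15.3°/V₁ = sin 47.2°/V₂.
V₂ = V₁·sin 47.2°/sin 15.3° = 1118 × 2.7806 = 3108.73 m/s.

3110 m/s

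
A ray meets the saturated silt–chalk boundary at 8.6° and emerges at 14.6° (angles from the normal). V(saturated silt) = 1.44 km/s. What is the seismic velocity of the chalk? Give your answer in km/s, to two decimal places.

2.43 km/s

Snell's law: sin 8.6°/V₁ = sin 14.6°/V₂.
V₂ = V₁·sin 14.6°/sin 8.6° = 1.44 × 1.6857 = 2.43 km/s.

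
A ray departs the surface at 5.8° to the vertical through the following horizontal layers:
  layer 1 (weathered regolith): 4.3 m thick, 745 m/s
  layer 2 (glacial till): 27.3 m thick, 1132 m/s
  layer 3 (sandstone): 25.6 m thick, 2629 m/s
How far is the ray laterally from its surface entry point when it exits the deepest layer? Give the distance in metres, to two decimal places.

Apply Snell's law at each interface; in layer i the horizontal offset is hᵢ·tan θᵢ.
Layer 1: θ = 5.80°; offset = 4.3·tan 5.80° = 0.4368 m.
Layer 2: sin θ = 1132·sin 5.8°/745 = 0.1536, θ = 8.83°; offset = 27.3·tan 8.83° = 4.2423 m.
Layer 3: sin θ = 2629·sin 5.8°/745 = 0.3566, θ = 20.89°; offset = 25.6·tan 20.89° = 9.7718 m.
Summing the layer offsets gives 14.4508 m.

14.45 m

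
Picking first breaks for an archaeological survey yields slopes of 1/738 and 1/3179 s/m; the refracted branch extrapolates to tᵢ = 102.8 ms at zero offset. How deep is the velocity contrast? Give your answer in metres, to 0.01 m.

θ_c = arcsin(738/3179) = 13.42°; cos θ_c = 0.9727.
tᵢ = 2h cos θ_c/V₁ ⇒ h = tᵢ·V₁/(2 cos θ_c) = 0.1028·738/(2·0.9727) = 39.00 m.

39.00 m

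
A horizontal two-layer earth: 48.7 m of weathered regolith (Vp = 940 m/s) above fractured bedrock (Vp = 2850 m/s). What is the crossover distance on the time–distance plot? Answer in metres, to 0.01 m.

θ_c = arcsin(940/2850) = 19.26°, so cos θ_c = 0.9440 and tᵢ = 2h cos θ_c/V₁ = 0.0978 s.
At crossover x/V₁ = x/V₂ + tᵢ ⇒ x = tᵢ/(1/V₁ − 1/V₂) = 0.09782/(1.0638e-03 − 3.5088e-04) = 137.20 m.

137.20 m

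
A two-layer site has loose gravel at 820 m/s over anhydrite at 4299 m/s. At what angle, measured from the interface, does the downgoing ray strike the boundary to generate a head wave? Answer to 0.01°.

At critical incidence the refracted ray runs along the interface (θ₂ = 90°), so sin θ_c = V₁/V₂.
θ_c = arcsin(820/4299) = arcsin 0.1907 = 11.00°.
Measured from the interface: 90° − 11.00° = 79.00°.

79.00°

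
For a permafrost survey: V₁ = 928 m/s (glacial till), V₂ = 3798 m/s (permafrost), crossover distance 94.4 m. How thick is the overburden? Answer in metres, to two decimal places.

36.78 m

h = (x_cross/2)·√((V₂−V₁)/(V₂+V₁)).
(V₂−V₁)/(V₂+V₁) = (3798−928)/(3798+928) = 0.6073; √ = 0.7793.
h = (94.4/2)·0.7793 = 36.78 m.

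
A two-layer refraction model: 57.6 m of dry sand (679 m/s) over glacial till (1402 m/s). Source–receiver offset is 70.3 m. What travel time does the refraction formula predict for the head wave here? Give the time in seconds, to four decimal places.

0.1986 s

t = x/V₂ + 2h·√(V₂²−V₁²)/(V₁V₂).
√(V₂²−V₁²) = √(1402²−679²) = 1226.6 m/s; delay term = 2·57.6·1226.6/(679·1402) = 0.14844 s.
t = 70.3/1402 + 0.14844 = 0.19858 s.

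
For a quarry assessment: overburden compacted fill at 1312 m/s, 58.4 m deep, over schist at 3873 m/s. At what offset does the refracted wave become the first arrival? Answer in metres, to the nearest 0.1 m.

x_cross = 2h·√((V₂+V₁)/(V₂−V₁)).
(V₂+V₁)/(V₂−V₁) = (3873+1312)/(3873−1312) = 2.0246; √ = 1.4229.
x_cross = 2·58.4·1.4229 = 166.19 m.

166.2 m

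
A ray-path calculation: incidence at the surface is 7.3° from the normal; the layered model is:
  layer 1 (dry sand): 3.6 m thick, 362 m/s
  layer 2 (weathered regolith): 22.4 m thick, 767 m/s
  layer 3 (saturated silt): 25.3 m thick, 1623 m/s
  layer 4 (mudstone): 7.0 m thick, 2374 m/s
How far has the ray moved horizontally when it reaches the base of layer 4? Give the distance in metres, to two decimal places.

Ray parameter p = sin 7.3° / 362 m/s = 3.5101e-04 s/m.
Layer 1: θ = 7.30°; offset = 3.6·tan 7.30° = 0.4612 m.
Layer 2: sin θ = p·767 = 0.2692 → θ = 15.62°; offset = 22.4·tan 15.62° = 6.2618 m.
Layer 3: sin θ = p·1623 = 0.5697 → θ = 34.73°; offset = 25.3·tan 34.73° = 17.5370 m.
Layer 4: sin θ = p·2374 = 0.8333 → θ = 56.44°; offset = 7.0·tan 56.44° = 10.5511 m.
Σ offsets = 34.8111 m.

34.81 m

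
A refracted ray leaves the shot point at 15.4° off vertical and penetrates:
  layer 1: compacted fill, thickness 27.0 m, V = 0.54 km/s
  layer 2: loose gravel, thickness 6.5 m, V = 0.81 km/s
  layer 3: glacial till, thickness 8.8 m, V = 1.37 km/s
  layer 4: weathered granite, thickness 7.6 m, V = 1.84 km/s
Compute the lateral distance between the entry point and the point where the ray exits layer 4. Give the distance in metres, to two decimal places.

Apply Snell's law at each interface; in layer i the horizontal offset is hᵢ·tan θᵢ.
Layer 1: θ = 15.40°; offset = 27.0·tan 15.40° = 7.4370 m.
Layer 2: sin θ = 0.81·sin 15.4°/0.54 = 0.3983, θ = 23.47°; offset = 6.5·tan 23.47° = 2.8228 m.
Layer 3: sin θ = 1.37·sin 15.4°/0.54 = 0.6737, θ = 42.36°; offset = 8.8·tan 42.36° = 8.0229 m.
Layer 4: sin θ = 1.84·sin 15.4°/0.54 = 0.9049, θ = 64.80°; offset = 7.6·tan 64.80° = 16.1539 m.
Σ offsets = 34.4366 m.

34.44 m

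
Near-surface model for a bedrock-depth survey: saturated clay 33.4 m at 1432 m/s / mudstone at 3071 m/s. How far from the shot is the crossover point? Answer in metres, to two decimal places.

110.72 m

x_cross = 2h·√((V₂+V₁)/(V₂−V₁)).
(V₂+V₁)/(V₂−V₁) = (3071+1432)/(3071−1432) = 2.7474; √ = 1.6575.
x_cross = 2·33.4·1.6575 = 110.72 m.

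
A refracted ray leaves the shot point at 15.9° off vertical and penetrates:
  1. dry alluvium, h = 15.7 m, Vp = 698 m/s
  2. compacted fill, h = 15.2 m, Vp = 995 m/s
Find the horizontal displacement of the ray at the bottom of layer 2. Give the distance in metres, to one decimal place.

Ray parameter p = sin 15.9° / 698 m/s = 3.9249e-04 s/m.
Layer 1: θ = 15.90°; offset = 15.7·tan 15.90° = 4.472 m.
Layer 2: sin θ = p·995 = 0.3905 → θ = 22.99°; offset = 15.2·tan 22.99° = 6.448 m.
Total horizontal offset = 10.920 m.

10.9 m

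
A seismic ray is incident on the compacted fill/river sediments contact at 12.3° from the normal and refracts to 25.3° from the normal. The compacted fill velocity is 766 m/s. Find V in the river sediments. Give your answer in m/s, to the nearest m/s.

Snell's law: sin 12.3°/V₁ = sin 25.3°/V₂.
V₂ = V₁·sin 25.3°/sin 12.3° = 766 × 2.0061 = 1536.66 m/s.

1537 m/s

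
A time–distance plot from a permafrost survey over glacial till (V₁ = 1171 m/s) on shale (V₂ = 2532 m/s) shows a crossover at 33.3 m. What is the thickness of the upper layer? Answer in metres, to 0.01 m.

x_cross = 2h·√((V₂+V₁)/(V₂−V₁)) → h = x_cross / (2·√((V₂+V₁)/(V₂−V₁))).
√((V₂+V₁)/(V₂−V₁)) = √((2532+1171)/(2532−1171)) = 1.6495.
h = 33.3 / (2·1.6495) = 10.09 m.

10.09 m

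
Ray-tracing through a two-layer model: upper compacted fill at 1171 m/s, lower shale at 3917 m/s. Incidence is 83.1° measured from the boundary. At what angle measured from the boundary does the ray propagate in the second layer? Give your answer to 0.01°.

Angle from the normal: 90° − 83.1° = 6.9°.
sin θ₁/V₁ = sin θ₂/V₂ ⇒ sin θ₂ = 3917·sin 6.9°/1171 = 3917·0.1201/1171 = 0.4019.
θ₂ = arcsin 0.4019 = 23.69° from the normal.
From the interface: 90° − 23.69° = 66.31°.

66.31°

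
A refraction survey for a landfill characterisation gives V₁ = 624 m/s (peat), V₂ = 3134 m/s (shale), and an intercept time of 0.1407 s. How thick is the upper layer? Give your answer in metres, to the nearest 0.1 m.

44.8 m

h = tᵢ·V₁·V₂ / (2·√(V₂²−V₁²)).
√(V₂²−V₁²) = √(3134² − 624²) = 3071.3 m/s.
h = 0.1407 s × 624 × 3134 / (2 × 3071.3) = 44.80 m.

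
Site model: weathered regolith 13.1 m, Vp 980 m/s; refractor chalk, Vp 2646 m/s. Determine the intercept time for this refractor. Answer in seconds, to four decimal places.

0.0248 s

θ_c = arcsin(V₁/V₂) = arcsin(980/2646) = 21.74°; cos θ_c = 0.9289.
tᵢ = 2h·cos θ_c / V₁ = 2·13.1·0.9289 / 980 = 0.02483 s.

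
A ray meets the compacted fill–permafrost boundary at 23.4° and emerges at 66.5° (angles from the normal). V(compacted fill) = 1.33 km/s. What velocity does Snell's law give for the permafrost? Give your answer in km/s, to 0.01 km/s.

Snell's law: sin 23.4°/V₁ = sin 66.5°/V₂.
V₂ = V₁·sin 66.5°/sin 23.4° = 1.33 × 2.3091 = 3.07 km/s.

3.07 km/s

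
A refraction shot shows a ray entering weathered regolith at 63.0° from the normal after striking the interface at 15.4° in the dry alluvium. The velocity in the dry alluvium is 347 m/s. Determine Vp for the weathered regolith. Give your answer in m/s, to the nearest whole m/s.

sin 15.4° = 0.2656; sin 63.0° = 0.8910.
V₂ = V₁·(sin θ₂/sin θ₁) = 347·(0.8910/0.2656) = 1164.27 m/s.

1164 m/s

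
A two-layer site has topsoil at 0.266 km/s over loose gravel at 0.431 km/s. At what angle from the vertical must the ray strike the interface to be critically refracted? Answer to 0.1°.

At critical incidence the refracted ray runs along the interface (θ₂ = 90°), so sin θ_c = V₁/V₂.
θ_c = arcsin(0.266/0.431) = arcsin 0.6172 = 38.11°.

38.1°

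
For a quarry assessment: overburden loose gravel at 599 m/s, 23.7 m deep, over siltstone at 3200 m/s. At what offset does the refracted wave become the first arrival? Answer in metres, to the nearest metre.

57 m

θ_c = arcsin(599/3200) = 10.79°, so cos θ_c = 0.9823 and tᵢ = 2h cos θ_c/V₁ = 0.0777 s.
At crossover x/V₁ = x/V₂ + tᵢ ⇒ x = tᵢ/(1/V₁ − 1/V₂) = 0.07773/(1.6694e-03 − 3.1250e-04) = 57.29 m.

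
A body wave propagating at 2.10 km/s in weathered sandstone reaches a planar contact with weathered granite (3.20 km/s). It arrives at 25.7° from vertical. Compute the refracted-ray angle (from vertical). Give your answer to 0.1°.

Snell's law: sin θ₂ = (V₂/V₁)·sin θ₁ = (3.20/2.10)·sin 25.7° = 0.6608.
θ₂ = sin⁻¹(0.6608) = 41.36° (from vertical).

41.4°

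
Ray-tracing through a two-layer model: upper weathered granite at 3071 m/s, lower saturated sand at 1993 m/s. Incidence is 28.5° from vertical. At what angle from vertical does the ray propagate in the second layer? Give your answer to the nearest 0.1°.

18.0°

Snell's law: sin θ₂ = (V₂/V₁)·sin θ₁ = (1993/3071)·sin 28.5° = 0.3097.
θ₂ = sin⁻¹(0.3097) = 18.04° (from vertical).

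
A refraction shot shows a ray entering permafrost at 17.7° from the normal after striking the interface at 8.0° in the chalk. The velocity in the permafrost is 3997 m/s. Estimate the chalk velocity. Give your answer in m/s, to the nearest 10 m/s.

1830 m/s

Snell's law: sin 8.0°/V₁ = sin 17.7°/V₂.
V₁ = V₂·sin 8.0°/sin 17.7° = 3997 × 0.4578 = 1829.65 m/s.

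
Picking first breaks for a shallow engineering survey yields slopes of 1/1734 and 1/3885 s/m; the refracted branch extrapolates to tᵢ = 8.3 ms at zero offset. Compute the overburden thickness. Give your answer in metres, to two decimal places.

8.04 m

θ_c = arcsin(1734/3885) = 26.51°; cos θ_c = 0.8949.
tᵢ = 2h cos θ_c/V₁ ⇒ h = tᵢ·V₁/(2 cos θ_c) = 0.0083·1734/(2·0.8949) = 8.04 m.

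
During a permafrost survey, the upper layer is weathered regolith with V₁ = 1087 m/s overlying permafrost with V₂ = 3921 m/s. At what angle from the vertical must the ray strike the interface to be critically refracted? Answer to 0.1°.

16.1°

Critical incidence: sin θ_c = V₁/V₂ = 1087/3921 = 0.2772.
θ_c = arcsin 0.2772 = 16.09°.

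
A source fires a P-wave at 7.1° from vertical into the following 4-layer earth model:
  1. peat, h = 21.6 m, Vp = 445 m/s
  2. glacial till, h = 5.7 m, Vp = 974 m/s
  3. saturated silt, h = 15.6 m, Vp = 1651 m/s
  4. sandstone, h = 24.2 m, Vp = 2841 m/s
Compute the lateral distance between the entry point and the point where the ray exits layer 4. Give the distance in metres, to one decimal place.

43.4 m

Apply Snell's law at each interface; in layer i the horizontal offset is hᵢ·tan θᵢ.
Layer 1: θ = 7.10°; offset = 21.6·tan 7.10° = 2.690 m.
Layer 2: sin θ = 974·sin 7.1°/445 = 0.2705, θ = 15.70°; offset = 5.7·tan 15.70° = 1.602 m.
Layer 3: sin θ = 1651·sin 7.1°/445 = 0.4586, θ = 27.30°; offset = 15.6·tan 27.30° = 8.050 m.
Layer 4: sin θ = 2841·sin 7.1°/445 = 0.7891, θ = 52.10°; offset = 24.2·tan 52.10° = 31.088 m.
Σ offsets = 43.431 m.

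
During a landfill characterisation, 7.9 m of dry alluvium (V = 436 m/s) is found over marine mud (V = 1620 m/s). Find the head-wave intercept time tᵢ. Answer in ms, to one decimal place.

θ_c = arcsin(V₁/V₂) = arcsin(436/1620) = 15.61°; cos θ_c = 0.9631.
tᵢ = 2h·cos θ_c / V₁ = 2·7.9·0.9631 / 436 = 0.03490 s.

34.9 ms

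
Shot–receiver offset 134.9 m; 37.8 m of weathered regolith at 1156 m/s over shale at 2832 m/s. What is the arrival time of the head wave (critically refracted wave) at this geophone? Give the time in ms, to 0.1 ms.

t = x/V₂ + 2h·√(V₂²−V₁²)/(V₁V₂).
√(V₂²−V₁²) = √(2832²−1156²) = 2585.3 m/s; delay term = 2·37.8·2585.3/(1156·2832) = 0.05970 s.
t = 134.9/2832 + 0.05970 = 0.10734 s.

107.3 ms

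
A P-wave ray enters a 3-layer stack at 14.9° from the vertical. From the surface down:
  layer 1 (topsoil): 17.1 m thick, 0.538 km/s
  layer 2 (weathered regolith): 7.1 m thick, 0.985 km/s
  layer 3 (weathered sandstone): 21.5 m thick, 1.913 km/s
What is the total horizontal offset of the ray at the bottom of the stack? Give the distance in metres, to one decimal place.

56.9 m

Ray parameter p = sin 14.9° / 0.538 km/s = 4.7794e-01 s/km.
Layer 1: θ = 14.90°; offset = 17.1·tan 14.90° = 4.550 m.
Layer 2: sin θ = p·0.985 = 0.4708 → θ = 28.08°; offset = 7.1·tan 28.08° = 3.789 m.
Layer 3: sin θ = p·1.913 = 0.9143 → θ = 66.11°; offset = 21.5·tan 66.11° = 48.533 m.
Total horizontal offset = 56.872 m.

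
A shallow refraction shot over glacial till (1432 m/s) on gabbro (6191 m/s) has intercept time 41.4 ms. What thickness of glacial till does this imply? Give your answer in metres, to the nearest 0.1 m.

30.5 m

θ_c = arcsin(1432/6191) = 13.37°; cos θ_c = 0.9729.
tᵢ = 2h cos θ_c/V₁ ⇒ h = tᵢ·V₁/(2 cos θ_c) = 0.0414·1432/(2·0.9729) = 30.47 m.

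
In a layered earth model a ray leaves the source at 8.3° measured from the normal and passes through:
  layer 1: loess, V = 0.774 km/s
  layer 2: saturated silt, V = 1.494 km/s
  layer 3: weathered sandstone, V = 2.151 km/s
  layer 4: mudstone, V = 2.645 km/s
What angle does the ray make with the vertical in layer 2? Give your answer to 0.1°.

Snell's law across each interface conserves sin θ / V, so sin θ_2 = V_2·sin θ₁/V₁.
sin θ_2 = 1.494 × sin 8.3° / 0.774 = 0.2786.
θ_2 = arcsin 0.2786 = 16.18°.

16.2°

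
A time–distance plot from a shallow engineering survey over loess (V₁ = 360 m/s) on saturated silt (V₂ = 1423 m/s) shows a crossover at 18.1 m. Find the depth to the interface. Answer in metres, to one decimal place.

7.0 m

h = (x_cross/2)·√((V₂−V₁)/(V₂+V₁)).
(V₂−V₁)/(V₂+V₁) = (1423−360)/(1423+360) = 0.5962; √ = 0.7721.
h = (18.1/2)·0.7721 = 6.99 m.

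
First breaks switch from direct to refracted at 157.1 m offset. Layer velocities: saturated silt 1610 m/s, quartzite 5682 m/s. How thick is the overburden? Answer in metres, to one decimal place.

58.7 m

x_cross = 2h·√((V₂+V₁)/(V₂−V₁)) → h = x_cross / (2·√((V₂+V₁)/(V₂−V₁))).
√((V₂+V₁)/(V₂−V₁)) = √((5682+1610)/(5682−1610)) = 1.3382.
h = 157.1 / (2·1.3382) = 58.70 m.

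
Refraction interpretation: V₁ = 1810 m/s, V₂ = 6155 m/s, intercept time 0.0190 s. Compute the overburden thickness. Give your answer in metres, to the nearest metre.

h = tᵢ·V₁·V₂ / (2·√(V₂²−V₁²)).
√(V₂²−V₁²) = √(6155² − 1810²) = 5882.9 m/s.
h = 0.019 s × 1810 × 6155 / (2 × 5882.9) = 17.99 m.

18 m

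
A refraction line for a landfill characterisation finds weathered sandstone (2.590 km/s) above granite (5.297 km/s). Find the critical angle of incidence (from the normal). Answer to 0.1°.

29.3°

Critical incidence: sin θ_c = V₁/V₂ = 2.590/5.297 = 0.4890.
θ_c = arcsin 0.4890 = 29.27°.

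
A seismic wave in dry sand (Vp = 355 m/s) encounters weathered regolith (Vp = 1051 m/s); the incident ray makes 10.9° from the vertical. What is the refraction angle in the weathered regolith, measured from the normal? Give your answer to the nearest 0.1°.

34.0°

sin θ₁/V₁ = sin θ₂/V₂ ⇒ sin θ₂ = 1051·sin 10.9°/355 = 1051·0.1891/355 = 0.5598.
θ₂ = sin⁻¹(0.5598) = 34.04° (from vertical).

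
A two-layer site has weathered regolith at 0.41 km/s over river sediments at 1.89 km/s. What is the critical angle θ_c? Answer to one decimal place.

Critical incidence: sin θ_c = V₁/V₂ = 0.41/1.89 = 0.2169.
θ_c = arcsin 0.2169 = 12.53°.

12.5°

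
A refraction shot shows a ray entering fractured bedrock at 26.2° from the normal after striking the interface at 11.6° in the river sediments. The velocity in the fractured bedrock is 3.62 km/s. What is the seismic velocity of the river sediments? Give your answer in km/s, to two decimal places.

sin 11.6° = 0.2011; sin 26.2° = 0.4415.
V₁ = V₂·(sin θ₁/sin θ₂) = 3.62·(0.2011/0.4415) = 1.65 km/s.

1.65 km/s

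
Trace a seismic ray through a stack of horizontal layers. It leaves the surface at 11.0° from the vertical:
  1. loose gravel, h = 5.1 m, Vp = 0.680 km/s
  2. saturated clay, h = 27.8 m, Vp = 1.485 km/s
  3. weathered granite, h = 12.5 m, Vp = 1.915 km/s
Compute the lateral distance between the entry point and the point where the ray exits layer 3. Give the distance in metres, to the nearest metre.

Ray parameter p = sin 11.0° / 0.680 km/s = 2.8060e-01 s/km.
Layer 1: θ = 11.00°; offset = 5.1·tan 11.00° = 0.991 m.
Layer 2: sin θ = p·1.485 = 0.4167 → θ = 24.63°; offset = 27.8·tan 24.63° = 12.743 m.
Layer 3: sin θ = p·1.915 = 0.5374 → θ = 32.50°; offset = 12.5·tan 32.50° = 7.964 m.
Summing the layer offsets gives 21.699 m.

22 m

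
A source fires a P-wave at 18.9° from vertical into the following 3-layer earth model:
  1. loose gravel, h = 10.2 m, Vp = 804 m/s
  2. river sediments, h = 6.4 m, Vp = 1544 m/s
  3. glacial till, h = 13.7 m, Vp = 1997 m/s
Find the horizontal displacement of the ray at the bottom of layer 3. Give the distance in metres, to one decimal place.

27.1 m

Apply Snell's law at each interface; in layer i the horizontal offset is hᵢ·tan θᵢ.
Layer 1: θ = 18.90°; offset = 10.2·tan 18.90° = 3.492 m.
Layer 2: sin θ = 1544·sin 18.9°/804 = 0.6221, θ = 38.47°; offset = 6.4·tan 38.47° = 5.085 m.
Layer 3: sin θ = 1997·sin 18.9°/804 = 0.8046, θ = 53.57°; offset = 13.7·tan 53.57° = 18.560 m.
Σ offsets = 27.137 m.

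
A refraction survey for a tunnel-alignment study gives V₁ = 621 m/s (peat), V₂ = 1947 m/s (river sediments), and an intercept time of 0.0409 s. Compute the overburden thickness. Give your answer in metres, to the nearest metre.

θ_c = arcsin(621/1947) = 18.60°; cos θ_c = 0.9478.
tᵢ = 2h cos θ_c/V₁ ⇒ h = tᵢ·V₁/(2 cos θ_c) = 0.0409·621/(2·0.9478) = 13.40 m.

13 m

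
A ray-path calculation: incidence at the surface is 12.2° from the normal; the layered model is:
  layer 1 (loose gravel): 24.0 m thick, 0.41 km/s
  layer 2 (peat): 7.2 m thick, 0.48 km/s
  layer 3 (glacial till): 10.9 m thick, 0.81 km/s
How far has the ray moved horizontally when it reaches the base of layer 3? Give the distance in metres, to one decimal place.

Ray parameter p = sin 12.2° / 0.41 km/s = 5.1543e-01 s/km.
Layer 1: θ = 12.20°; offset = 24.0·tan 12.20° = 5.189 m.
Layer 2: sin θ = p·0.48 = 0.2474 → θ = 14.32°; offset = 7.2·tan 14.32° = 1.838 m.
Layer 3: sin θ = p·0.81 = 0.4175 → θ = 24.68°; offset = 10.9·tan 24.68° = 5.008 m.
Summing the layer offsets gives 12.035 m.

12.0 m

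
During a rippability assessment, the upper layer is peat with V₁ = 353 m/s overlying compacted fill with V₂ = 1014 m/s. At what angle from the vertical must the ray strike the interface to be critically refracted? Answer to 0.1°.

20.4°

At critical incidence the refracted ray runs along the interface (θ₂ = 90°), so sin θ_c = V₁/V₂.
θ_c = arcsin(353/1014) = arcsin 0.3481 = 20.37°.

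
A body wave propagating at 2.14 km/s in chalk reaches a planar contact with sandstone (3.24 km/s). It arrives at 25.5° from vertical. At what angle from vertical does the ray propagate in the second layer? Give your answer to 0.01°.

Snell's law: sin θ₂ = (V₂/V₁)·sin θ₁ = (3.24/2.14)·sin 25.5° = 0.6518.
θ₂ = sin⁻¹(0.6518) = 40.68° (from vertical).

40.68°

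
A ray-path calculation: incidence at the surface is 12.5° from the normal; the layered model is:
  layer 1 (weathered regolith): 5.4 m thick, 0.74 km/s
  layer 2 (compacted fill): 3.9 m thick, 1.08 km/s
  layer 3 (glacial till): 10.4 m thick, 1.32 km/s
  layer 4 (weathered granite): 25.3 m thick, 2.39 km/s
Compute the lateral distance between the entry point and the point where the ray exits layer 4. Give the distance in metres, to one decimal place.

31.6 m

p = sin θ₁/V₁ = sin 12.5°/0.74 = 2.9249e-01 s/km is conserved through the stack.
Layer 1: θ = 12.50°; offset = 5.4·tan 12.50° = 1.197 m.
Layer 2: sin θ = p·1.08 = 0.3159 → θ = 18.41°; offset = 3.9·tan 18.41° = 1.298 m.
Layer 3: sin θ = p·1.32 = 0.3861 → θ = 22.71°; offset = 10.4·tan 22.71° = 4.353 m.
Layer 4: sin θ = p·2.39 = 0.6990 → θ = 44.35°; offset = 25.3·tan 44.35° = 24.733 m.
Summing the layer offsets gives 31.581 m.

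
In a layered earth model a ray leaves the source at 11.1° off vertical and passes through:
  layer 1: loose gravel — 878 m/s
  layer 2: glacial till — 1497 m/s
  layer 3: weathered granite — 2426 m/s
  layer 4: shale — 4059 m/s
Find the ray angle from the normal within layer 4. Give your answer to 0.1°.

62.9°

Snell's law across each interface conserves sin θ / V, so sin θ_4 = V_4·sin θ₁/V₁.
sin θ_4 = 4059 × sin 11.1° / 878 = 0.8900.
θ_4 = arcsin 0.8900 = 62.88°.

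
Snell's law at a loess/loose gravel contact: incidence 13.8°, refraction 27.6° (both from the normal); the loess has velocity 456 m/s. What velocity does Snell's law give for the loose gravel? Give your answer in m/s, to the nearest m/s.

886 m/s

Snell's law: sin 13.8°/V₁ = sin 27.6°/V₂.
V₂ = V₁·sin 27.6°/sin 13.8° = 456 × 1.9423 = 885.67 m/s.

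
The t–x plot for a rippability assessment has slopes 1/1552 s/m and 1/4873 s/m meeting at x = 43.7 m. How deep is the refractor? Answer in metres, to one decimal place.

h = (x_cross/2)·√((V₂−V₁)/(V₂+V₁)).
(V₂−V₁)/(V₂+V₁) = (4873−1552)/(4873+1552) = 0.5169; √ = 0.7189.
h = (43.7/2)·0.7189 = 15.71 m.

15.7 m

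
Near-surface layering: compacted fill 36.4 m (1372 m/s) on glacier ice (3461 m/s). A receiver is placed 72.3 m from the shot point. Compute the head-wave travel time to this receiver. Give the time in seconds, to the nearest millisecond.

t = x/V₂ + 2h·√(V₂²−V₁²)/(V₁V₂).
√(V₂²−V₁²) = √(3461²−1372²) = 3177.4 m/s; delay term = 2·36.4·3177.4/(1372·3461) = 0.04871 s.
t = 72.3/3461 + 0.04871 = 0.06960 s.

0.070 s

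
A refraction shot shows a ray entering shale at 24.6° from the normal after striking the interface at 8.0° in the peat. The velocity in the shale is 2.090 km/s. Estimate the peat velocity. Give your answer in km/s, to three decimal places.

0.699 km/s

sin 8.0° = 0.1392; sin 24.6° = 0.4163.
V₁ = V₂·(sin θ₁/sin θ₂) = 2.090·(0.1392/0.4163) = 0.699 km/s.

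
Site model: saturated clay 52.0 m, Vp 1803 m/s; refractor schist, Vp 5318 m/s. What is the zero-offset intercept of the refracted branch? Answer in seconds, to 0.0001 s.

0.0543 s

tᵢ = 2h·√(V₂²−V₁²)/(V₁V₂).
√(V₂²−V₁²) = √(5318²−1803²) = 5003.0 m/s.
tᵢ = 2·52.0·5003.0/(1803·5318) = 0.05427 s.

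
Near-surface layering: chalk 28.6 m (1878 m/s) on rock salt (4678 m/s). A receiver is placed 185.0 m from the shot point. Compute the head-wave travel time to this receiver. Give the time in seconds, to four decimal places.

t = x/V₂ + 2h·√(V₂²−V₁²)/(V₁V₂).
√(V₂²−V₁²) = √(4678²−1878²) = 4284.5 m/s; delay term = 2·28.6·4284.5/(1878·4678) = 0.02790 s.
t = 185.0/4678 + 0.02790 = 0.06744 s.

0.0674 s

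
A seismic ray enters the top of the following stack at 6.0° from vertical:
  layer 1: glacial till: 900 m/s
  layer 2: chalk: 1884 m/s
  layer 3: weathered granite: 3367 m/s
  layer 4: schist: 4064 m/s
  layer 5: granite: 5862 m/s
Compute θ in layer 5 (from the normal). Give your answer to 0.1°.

42.9°

Ray parameter p = sin 6.0° / 900 = 1.1614e-04 s/m.
sin θ_5 = p·V_5 = 1.1614e-04 × 5862 = 0.6808.
θ_5 = arcsin 0.6808 = 42.91°.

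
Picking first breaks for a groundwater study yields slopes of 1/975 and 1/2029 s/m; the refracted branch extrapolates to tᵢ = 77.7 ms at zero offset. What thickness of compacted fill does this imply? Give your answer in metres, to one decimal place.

h = tᵢ·V₁·V₂ / (2·√(V₂²−V₁²)).
√(V₂²−V₁²) = √(2029² − 975²) = 1779.4 m/s.
h = 0.0777 s × 975 × 2029 / (2 × 1779.4) = 43.19 m.

43.2 m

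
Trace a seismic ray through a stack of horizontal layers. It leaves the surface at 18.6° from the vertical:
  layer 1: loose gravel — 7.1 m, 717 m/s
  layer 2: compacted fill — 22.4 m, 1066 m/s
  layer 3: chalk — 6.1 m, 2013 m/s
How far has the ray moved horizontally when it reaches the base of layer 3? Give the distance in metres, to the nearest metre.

Apply Snell's law at each interface; in layer i the horizontal offset is hᵢ·tan θᵢ.
Layer 1: θ = 18.60°; offset = 7.1·tan 18.60° = 2.389 m.
Layer 2: sin θ = 1066·sin 18.6°/717 = 0.4742, θ = 28.31°; offset = 22.4·tan 28.31° = 12.065 m.
Layer 3: sin θ = 2013·sin 18.6°/717 = 0.8955, θ = 63.57°; offset = 6.1·tan 63.57° = 12.273 m.
Total horizontal offset = 26.728 m.

27 m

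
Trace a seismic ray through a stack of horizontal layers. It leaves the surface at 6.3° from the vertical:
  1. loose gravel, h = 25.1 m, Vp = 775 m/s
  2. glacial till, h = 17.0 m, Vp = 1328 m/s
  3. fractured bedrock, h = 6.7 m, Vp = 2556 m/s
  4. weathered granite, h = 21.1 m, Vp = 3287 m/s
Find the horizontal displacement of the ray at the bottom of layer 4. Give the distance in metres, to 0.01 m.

19.72 m

Apply Snell's law at each interface; in layer i the horizontal offset is hᵢ·tan θᵢ.
Layer 1: θ = 6.30°; offset = 25.1·tan 6.30° = 2.7711 m.
Layer 2: sin θ = 1328·sin 6.3°/775 = 0.1880, θ = 10.84°; offset = 17.0·tan 10.84° = 3.2547 m.
Layer 3: sin θ = 2556·sin 6.3°/775 = 0.3619, θ = 21.22°; offset = 6.7·tan 21.22° = 2.6011 m.
Layer 4: sin θ = 3287·sin 6.3°/775 = 0.4654, θ = 27.74°; offset = 21.1·tan 27.74° = 11.0952 m.
Σ offsets = 19.7220 m.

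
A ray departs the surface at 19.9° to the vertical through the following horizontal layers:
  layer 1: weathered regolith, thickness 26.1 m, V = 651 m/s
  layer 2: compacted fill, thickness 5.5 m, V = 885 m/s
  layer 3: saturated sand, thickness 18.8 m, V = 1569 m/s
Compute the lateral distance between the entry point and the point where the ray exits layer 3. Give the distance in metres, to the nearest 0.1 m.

Apply Snell's law at each interface; in layer i the horizontal offset is hᵢ·tan θᵢ.
Layer 1: θ = 19.90°; offset = 26.1·tan 19.90° = 9.448 m.
Layer 2: sin θ = 885·sin 19.9°/651 = 0.4627, θ = 27.56°; offset = 5.5·tan 27.56° = 2.871 m.
Layer 3: sin θ = 1569·sin 19.9°/651 = 0.8204, θ = 55.12°; offset = 18.8·tan 55.12° = 26.970 m.
Total horizontal offset = 39.289 m.

39.3 m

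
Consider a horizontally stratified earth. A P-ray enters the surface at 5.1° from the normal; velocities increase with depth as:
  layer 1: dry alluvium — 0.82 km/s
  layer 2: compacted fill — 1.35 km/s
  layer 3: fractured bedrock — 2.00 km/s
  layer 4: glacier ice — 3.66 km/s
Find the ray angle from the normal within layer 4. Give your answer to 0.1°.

Ray parameter p = sin 5.1° / 0.82 = 1.0841e-01 s/km.
sin θ_4 = p·V_4 = 1.0841e-01 × 3.66 = 0.3968.
θ_4 = arcsin 0.3968 = 23.38°.

23.4°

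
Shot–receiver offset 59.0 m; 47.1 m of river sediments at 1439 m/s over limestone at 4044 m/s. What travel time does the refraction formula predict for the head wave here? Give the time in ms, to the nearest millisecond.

76 ms

θ_c = arcsin(V₁/V₂) = arcsin(1439/4044) = 20.84°, cos θ_c = 0.9345.
Intercept time tᵢ = 2h cos θ_c / V₁ = 2·47.1·0.9345/1439 = 0.06118 s.
t = x/V₂ + tᵢ = 59.0/4044 + 0.06118 = 0.07577 s.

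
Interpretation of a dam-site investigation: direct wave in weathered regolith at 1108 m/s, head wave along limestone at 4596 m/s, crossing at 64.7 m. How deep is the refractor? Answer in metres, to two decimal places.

x_cross = 2h·√((V₂+V₁)/(V₂−V₁)) → h = x_cross / (2·√((V₂+V₁)/(V₂−V₁))).
√((V₂+V₁)/(V₂−V₁)) = √((4596+1108)/(4596−1108)) = 1.2788.
h = 64.7 / (2·1.2788) = 25.30 m.

25.30 m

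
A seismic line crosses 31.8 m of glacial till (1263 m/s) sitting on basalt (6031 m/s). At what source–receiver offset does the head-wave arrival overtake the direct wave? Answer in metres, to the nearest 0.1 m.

θ_c = arcsin(1263/6031) = 12.09°, so cos θ_c = 0.9778 and tᵢ = 2h cos θ_c/V₁ = 0.0492 s.
At crossover x/V₁ = x/V₂ + tᵢ ⇒ x = tᵢ/(1/V₁ − 1/V₂) = 0.04924/(7.9177e-04 − 1.6581e-04) = 78.66 m.

78.7 m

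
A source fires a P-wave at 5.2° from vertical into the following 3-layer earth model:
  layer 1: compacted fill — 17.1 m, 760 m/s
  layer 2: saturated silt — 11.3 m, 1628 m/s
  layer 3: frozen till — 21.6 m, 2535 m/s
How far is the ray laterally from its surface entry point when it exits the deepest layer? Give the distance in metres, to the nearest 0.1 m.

p = sin θ₁/V₁ = sin 5.2°/760 = 1.1925e-04 s/m is conserved through the stack.
Layer 1: θ = 5.20°; offset = 17.1·tan 5.20° = 1.556 m.
Layer 2: sin θ = p·1628 = 0.1941 → θ = 11.19°; offset = 11.3·tan 11.19° = 2.236 m.
Layer 3: sin θ = p·2535 = 0.3023 → θ = 17.60°; offset = 21.6·tan 17.60° = 6.850 m.
Σ offsets = 10.643 m.

10.6 m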